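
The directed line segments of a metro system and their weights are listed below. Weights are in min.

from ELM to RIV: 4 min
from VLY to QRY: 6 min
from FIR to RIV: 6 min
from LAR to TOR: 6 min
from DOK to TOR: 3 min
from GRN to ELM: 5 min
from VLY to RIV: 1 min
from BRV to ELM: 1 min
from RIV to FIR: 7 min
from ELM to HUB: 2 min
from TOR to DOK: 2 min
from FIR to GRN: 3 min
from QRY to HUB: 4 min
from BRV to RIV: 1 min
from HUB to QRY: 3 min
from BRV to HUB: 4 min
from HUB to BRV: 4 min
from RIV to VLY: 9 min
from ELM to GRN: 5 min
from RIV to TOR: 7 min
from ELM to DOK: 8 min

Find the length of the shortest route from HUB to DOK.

Shortest distances from HUB:
HUB: 0
QRY: 3  (via HUB)
BRV: 4  (via HUB)
RIV: 5  (via BRV)
ELM: 5  (via BRV)
GRN: 10  (via ELM)
TOR: 12  (via RIV)
FIR: 12  (via RIV)
DOK: 13  (via ELM)
Shortest route: HUB–BRV–ELM–DOK = 13 min.

13 min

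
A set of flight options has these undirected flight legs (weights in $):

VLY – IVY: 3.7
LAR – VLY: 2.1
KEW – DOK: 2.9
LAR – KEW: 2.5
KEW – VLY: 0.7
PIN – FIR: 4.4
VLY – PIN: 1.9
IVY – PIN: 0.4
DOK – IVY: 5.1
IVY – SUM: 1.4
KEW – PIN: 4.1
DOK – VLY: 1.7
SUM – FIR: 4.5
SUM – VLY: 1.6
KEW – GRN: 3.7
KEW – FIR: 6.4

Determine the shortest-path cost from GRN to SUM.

$6

Enumerating some paths:
GRN - KEW - VLY - IVY - SUM: 3.7+0.7+3.7+1.4 = 9.5
GRN - KEW - VLY - SUM: 3.7+0.7+1.6 = 6
GRN - KEW - VLY - PIN - IVY - SUM: 3.7+0.7+1.9+0.4+1.4 = 8.1
GRN - KEW - PIN - IVY - SUM: 3.7+4.1+0.4+1.4 = 9.6
Cheapest is GRN - KEW - VLY - SUM at $6.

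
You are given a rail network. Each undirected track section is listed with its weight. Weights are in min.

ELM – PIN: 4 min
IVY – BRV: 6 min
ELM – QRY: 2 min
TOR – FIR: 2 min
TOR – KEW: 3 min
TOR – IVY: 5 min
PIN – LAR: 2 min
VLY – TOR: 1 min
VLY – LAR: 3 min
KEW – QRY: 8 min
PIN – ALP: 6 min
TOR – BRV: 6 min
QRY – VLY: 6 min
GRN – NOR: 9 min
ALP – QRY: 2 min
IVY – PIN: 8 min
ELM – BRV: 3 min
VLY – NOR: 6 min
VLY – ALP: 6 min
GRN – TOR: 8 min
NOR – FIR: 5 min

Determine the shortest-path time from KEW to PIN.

Compare a few routes:
KEW → TOR → VLY → LAR → PIN: 3+1+3+2 = 9
KEW → QRY → ALP → PIN: 8+2+6 = 16
KEW → QRY → ELM → PIN: 8+2+4 = 14
The minimum is 9 min via KEW → TOR → VLY → LAR → PIN.

9 min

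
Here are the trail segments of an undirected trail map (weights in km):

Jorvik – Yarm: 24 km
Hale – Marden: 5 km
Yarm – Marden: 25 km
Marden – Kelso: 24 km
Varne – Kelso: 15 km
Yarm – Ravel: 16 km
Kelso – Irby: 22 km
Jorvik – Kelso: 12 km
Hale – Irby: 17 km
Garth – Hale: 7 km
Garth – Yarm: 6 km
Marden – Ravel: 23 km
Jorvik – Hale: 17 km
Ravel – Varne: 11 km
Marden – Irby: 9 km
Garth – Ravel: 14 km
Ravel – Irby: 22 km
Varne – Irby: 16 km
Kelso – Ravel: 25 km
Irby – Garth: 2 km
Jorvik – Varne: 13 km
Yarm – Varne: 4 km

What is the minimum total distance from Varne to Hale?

17 km

Shortest distances from Varne:
Varne: 0
Yarm: 4  (via Varne)
Garth: 10  (via Yarm)
Ravel: 11  (via Varne)
Irby: 12  (via Garth)
Jorvik: 13  (via Varne)
Kelso: 15  (via Varne)
Hale: 17  (via Garth)
Shortest route: Varne → Yarm → Garth → Hale = 17 km.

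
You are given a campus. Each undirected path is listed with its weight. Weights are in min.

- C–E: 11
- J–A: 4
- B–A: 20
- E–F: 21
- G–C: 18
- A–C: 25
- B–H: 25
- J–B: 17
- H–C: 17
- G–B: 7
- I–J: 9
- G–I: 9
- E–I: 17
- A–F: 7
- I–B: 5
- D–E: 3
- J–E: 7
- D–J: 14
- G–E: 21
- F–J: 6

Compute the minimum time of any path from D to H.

Settle nodes by increasing distance from D:
D: 0
E: 3  (via D)
J: 10  (via E)
A: 14  (via J)
C: 14  (via E)
F: 16  (via J)
I: 19  (via J)
B: 24  (via I)
G: 24  (via E)
H: 31  (via C)
Shortest route: D–E–C–H = 31 min.

31 min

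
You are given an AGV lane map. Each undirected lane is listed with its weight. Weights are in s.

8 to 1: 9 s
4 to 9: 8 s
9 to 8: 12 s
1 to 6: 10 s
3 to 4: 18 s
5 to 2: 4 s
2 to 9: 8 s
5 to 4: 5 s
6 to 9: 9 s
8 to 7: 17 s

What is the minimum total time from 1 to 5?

31 s

Running Dijkstra from 1:
1: 0
8: 9  (via 1)
6: 10  (via 1)
9: 19  (via 6)
7: 26  (via 8)
2: 27  (via 9)
4: 27  (via 9)
5: 31  (via 2)
Shortest route: 1 → 6 → 9 → 2 → 5 = 31 s.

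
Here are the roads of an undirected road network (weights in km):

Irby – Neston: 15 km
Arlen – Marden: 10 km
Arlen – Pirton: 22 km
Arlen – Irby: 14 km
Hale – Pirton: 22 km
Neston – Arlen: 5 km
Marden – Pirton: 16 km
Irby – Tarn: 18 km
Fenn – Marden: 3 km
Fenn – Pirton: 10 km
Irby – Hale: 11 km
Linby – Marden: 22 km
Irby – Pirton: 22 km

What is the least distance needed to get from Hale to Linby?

57 km

Enumerating some paths:
Hale → Irby → Arlen → Marden → Linby: 11+14+10+22 = 57
Hale → Pirton → Marden → Linby: 22+16+22 = 60
Cheapest is Hale → Irby → Arlen → Marden → Linby at 57 km.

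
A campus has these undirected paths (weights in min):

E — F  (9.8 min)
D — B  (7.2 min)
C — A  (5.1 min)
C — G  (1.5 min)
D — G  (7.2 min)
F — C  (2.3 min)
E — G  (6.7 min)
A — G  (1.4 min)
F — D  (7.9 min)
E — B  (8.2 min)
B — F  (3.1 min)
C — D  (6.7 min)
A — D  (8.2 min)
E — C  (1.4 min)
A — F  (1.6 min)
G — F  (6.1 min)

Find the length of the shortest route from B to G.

6.1 min

Running Dijkstra from B:
B: 0
F: 3.1  (via B)
A: 4.7  (via F)
C: 5.4  (via F)
G: 6.1  (via A)
Shortest route: B–F–A–G = 6.1 min.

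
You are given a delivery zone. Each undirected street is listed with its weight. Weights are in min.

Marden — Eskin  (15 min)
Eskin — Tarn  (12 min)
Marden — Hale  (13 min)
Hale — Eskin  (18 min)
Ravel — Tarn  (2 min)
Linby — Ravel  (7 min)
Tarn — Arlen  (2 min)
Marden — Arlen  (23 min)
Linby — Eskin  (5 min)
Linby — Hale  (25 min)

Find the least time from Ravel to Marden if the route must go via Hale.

43 min

Shortest Ravel→Hale: Ravel → Linby → Eskin → Hale = 30
Best Hale to Marden: Hale → Marden costing 13
Total via Hale: 30 + 13 = 43 min.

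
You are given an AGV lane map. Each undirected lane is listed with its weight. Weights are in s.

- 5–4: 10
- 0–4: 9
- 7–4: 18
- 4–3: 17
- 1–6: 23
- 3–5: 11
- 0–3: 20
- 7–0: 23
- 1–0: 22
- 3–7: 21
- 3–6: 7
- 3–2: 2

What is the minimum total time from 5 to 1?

Compare a few routes:
5–4–3–6–1: 10+17+7+23 = 57
5–3–6–1: 11+7+23 = 41
5–3–0–1: 11+20+22 = 53
The minimum is 41 s via 5–3–6–1.

41 s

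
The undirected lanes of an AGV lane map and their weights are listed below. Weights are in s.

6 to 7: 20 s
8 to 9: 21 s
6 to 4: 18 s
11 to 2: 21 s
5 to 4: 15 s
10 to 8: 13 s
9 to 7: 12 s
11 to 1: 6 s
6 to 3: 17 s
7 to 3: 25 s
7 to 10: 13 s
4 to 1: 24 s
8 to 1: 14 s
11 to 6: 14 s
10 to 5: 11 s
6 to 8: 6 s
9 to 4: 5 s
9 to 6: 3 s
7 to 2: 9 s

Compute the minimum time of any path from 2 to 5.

33 s

Candidate routes:
2 - 7 - 9 - 6 - 8 - 10 - 5: 9+12+3+6+13+11 = 54
2 - 7 - 6 - 9 - 4 - 5: 9+20+3+5+15 = 52
2 - 7 - 10 - 5: 9+13+11 = 33
2 - 7 - 9 - 4 - 5: 9+12+5+15 = 41
Cheapest is 2 - 7 - 10 - 5 at 33 s.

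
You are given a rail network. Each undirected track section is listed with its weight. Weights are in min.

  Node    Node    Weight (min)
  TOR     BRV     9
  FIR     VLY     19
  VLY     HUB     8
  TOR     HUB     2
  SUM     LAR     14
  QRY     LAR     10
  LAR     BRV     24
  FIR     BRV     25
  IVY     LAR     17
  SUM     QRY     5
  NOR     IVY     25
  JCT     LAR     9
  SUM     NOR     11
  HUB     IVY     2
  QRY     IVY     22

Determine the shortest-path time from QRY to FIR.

Running Dijkstra from QRY:
QRY: 0
SUM: 5  (via QRY)
LAR: 10  (via QRY)
NOR: 16  (via SUM)
JCT: 19  (via LAR)
IVY: 22  (via QRY)
HUB: 24  (via IVY)
TOR: 26  (via HUB)
VLY: 32  (via HUB)
BRV: 34  (via LAR)
FIR: 51  (via VLY)
Shortest route: QRY–IVY–HUB–VLY–FIR = 51 min.

51 min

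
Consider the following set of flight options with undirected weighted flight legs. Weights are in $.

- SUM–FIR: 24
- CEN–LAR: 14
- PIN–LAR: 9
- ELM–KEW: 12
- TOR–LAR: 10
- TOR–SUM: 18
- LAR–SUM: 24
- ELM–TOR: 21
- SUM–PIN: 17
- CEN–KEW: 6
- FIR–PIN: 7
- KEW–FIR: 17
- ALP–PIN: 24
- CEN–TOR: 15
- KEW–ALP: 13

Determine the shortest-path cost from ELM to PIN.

Candidate routes:
ELM - TOR - LAR - PIN: 21+10+9 = 40
ELM - KEW - FIR - PIN: 12+17+7 = 36
The minimum is $36 via ELM - KEW - FIR - PIN.

$36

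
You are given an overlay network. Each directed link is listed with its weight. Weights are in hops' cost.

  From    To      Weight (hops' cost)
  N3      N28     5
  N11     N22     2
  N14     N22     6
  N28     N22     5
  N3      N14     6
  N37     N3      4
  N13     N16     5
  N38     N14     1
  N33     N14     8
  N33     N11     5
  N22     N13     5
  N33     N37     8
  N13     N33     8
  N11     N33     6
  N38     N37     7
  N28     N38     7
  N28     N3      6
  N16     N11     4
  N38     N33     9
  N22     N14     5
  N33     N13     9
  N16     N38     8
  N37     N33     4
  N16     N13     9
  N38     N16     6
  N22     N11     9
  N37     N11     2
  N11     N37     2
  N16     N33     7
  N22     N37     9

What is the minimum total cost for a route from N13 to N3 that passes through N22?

Best N13 to N22: N13–N16–N11–N22 costing 11
Best N22 to N3: N22–N37–N3 costing 13
Total via N22: 11 + 13 = 24 hops' cost.

24 hops' cost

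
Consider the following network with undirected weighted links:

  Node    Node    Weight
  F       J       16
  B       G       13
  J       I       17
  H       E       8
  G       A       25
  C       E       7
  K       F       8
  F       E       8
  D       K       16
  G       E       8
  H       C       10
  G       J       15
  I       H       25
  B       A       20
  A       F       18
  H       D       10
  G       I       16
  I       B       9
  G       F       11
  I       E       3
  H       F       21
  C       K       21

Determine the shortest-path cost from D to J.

Settle nodes by increasing distance from D:
D: 0
H: 10  (via D)
K: 16  (via D)
E: 18  (via H)
C: 20  (via H)
I: 21  (via E)
F: 24  (via K)
G: 26  (via E)
B: 30  (via I)
J: 38  (via I)
Shortest route: D → H → E → I → J = 38.

38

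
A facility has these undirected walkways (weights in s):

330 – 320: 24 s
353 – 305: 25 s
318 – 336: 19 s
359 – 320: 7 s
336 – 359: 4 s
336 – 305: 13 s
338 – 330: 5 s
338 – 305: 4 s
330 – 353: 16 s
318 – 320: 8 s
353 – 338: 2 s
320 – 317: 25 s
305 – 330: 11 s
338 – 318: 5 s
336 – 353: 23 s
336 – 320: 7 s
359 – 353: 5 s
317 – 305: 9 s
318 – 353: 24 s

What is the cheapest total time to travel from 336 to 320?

7 s

Settle nodes by increasing distance from 336:
336: 0
359: 4  (via 336)
320: 7  (via 336)
Shortest route: 336–320 = 7 s.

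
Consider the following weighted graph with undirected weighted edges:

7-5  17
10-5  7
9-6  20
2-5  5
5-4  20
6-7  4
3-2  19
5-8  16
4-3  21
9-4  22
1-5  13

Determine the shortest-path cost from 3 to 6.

Enumerating some paths:
3–2–5–4–9–6: 19+5+20+22+20 = 86
3–2–5–7–6: 19+5+17+4 = 45
3–4–9–6: 21+22+20 = 63
3–4–5–7–6: 21+20+17+4 = 62
Cheapest is 3–2–5–7–6 at 45.

45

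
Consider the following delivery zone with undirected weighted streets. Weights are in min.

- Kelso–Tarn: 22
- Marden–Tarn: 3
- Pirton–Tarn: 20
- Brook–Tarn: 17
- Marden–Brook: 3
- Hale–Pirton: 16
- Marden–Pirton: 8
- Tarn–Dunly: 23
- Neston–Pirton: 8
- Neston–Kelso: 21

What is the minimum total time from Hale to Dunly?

50 min

Compare a few routes:
Hale → Pirton → Tarn → Dunly: 16+20+23 = 59
Hale → Pirton → Marden → Tarn → Dunly: 16+8+3+23 = 50
The minimum is 50 min via Hale → Pirton → Marden → Tarn → Dunly.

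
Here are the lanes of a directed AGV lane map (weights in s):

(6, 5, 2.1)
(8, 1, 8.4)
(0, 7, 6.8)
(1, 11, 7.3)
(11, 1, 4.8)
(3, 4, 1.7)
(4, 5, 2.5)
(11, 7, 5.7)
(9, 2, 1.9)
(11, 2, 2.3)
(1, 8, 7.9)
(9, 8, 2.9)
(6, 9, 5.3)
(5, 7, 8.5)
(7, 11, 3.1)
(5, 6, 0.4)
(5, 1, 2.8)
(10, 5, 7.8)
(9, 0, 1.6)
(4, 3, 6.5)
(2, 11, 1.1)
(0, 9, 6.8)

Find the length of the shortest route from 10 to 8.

Settle nodes by increasing distance from 10:
10: 0
5: 7.8  (via 10)
6: 8.2  (via 5)
1: 10.6  (via 5)
9: 13.5  (via 6)
0: 15.1  (via 9)
2: 15.4  (via 9)
7: 16.3  (via 5)
8: 16.4  (via 9)
Shortest route: 10–5–6–9–8 = 16.4 s.

16.4 s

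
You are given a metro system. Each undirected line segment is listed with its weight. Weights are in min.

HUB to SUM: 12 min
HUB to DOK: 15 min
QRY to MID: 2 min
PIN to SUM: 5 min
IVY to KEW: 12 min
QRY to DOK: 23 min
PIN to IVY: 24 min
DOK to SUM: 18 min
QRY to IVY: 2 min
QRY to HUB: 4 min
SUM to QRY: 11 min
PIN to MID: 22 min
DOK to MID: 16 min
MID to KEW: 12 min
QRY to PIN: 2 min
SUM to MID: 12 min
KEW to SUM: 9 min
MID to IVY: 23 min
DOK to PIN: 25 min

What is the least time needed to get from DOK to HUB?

Shortest distances from DOK:
DOK: 0
HUB: 15  (via DOK)
Shortest route: DOK–HUB = 15 min.

15 min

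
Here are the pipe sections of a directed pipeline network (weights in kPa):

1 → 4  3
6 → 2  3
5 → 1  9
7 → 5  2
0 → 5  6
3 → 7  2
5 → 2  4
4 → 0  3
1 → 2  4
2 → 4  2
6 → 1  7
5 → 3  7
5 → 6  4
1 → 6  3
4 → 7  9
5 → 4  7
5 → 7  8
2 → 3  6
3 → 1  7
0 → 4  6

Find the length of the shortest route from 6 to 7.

11 kPa

Running Dijkstra from 6:
6: 0
2: 3  (via 6)
4: 5  (via 2)
1: 7  (via 6)
0: 8  (via 4)
3: 9  (via 2)
7: 11  (via 3)
Shortest route: 6 → 2 → 3 → 7 = 11 kPa.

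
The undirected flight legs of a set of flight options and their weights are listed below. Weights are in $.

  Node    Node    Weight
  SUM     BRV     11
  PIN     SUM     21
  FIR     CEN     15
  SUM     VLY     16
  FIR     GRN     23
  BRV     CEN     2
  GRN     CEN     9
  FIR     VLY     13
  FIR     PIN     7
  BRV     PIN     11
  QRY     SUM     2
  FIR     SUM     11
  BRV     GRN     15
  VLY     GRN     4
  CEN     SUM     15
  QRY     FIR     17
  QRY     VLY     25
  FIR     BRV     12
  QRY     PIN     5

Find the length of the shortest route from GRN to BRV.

Shortest distances from GRN:
GRN: 0
VLY: 4  (via GRN)
CEN: 9  (via GRN)
BRV: 11  (via CEN)
Shortest route: GRN → CEN → BRV = $11.

$11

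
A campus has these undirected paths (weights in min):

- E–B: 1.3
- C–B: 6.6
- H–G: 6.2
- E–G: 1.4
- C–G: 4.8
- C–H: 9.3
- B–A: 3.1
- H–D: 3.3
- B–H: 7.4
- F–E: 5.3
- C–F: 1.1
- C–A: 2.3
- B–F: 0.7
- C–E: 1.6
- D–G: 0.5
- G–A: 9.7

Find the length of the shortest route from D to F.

3.9 min

Running Dijkstra from D:
D: 0
G: 0.5  (via D)
E: 1.9  (via G)
B: 3.2  (via E)
H: 3.3  (via D)
C: 3.5  (via E)
F: 3.9  (via B)
Shortest route: D → G → E → B → F = 3.9 min.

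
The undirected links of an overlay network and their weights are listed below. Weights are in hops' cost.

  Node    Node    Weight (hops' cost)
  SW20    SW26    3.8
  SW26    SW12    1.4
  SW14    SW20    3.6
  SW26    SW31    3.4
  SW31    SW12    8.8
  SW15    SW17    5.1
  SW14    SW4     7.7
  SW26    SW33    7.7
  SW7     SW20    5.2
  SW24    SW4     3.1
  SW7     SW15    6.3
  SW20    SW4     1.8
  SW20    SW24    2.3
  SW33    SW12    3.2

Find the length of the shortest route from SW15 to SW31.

Candidate routes:
SW15 → SW7 → SW20 → SW26 → SW33 → SW12 → SW31: 6.3+5.2+3.8+7.7+3.2+8.8 = 35
SW15 → SW7 → SW20 → SW26 → SW31: 6.3+5.2+3.8+3.4 = 18.7
SW15 → SW7 → SW20 → SW26 → SW12 → SW31: 6.3+5.2+3.8+1.4+8.8 = 25.5
Cheapest is SW15 → SW7 → SW20 → SW26 → SW31 at 18.7 hops' cost.

18.7 hops' cost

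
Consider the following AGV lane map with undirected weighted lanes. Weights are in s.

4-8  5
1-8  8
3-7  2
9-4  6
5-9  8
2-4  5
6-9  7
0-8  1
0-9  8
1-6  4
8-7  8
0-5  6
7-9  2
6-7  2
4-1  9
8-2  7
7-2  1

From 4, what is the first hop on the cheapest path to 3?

2

Candidate routes:
4–8–2–7–3: 5+7+1+2 = 15
4–9–7–3: 6+2+2 = 10
4–2–7–3: 5+1+2 = 8
Cheapest is 4–2–7–3 at 8 s.
So from 4 the first move is to 2.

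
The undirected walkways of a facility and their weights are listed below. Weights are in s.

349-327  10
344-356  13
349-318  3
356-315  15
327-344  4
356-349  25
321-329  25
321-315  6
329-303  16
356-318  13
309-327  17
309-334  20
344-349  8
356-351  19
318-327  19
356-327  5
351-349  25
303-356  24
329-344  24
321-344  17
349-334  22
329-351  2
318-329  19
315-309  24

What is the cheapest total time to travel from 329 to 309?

43 s

Settle nodes by increasing distance from 329:
329: 0
351: 2  (via 329)
303: 16  (via 329)
318: 19  (via 329)
356: 21  (via 351)
349: 22  (via 318)
344: 24  (via 329)
321: 25  (via 329)
327: 26  (via 356)
315: 31  (via 321)
309: 43  (via 327)
Shortest route: 329 → 351 → 356 → 327 → 309 = 43 s.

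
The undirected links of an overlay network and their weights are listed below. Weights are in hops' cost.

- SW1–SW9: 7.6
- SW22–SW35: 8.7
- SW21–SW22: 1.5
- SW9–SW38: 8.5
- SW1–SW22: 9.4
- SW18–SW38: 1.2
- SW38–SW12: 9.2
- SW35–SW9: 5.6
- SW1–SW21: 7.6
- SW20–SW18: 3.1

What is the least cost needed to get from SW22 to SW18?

Compare a few routes:
SW22 - SW35 - SW9 - SW38 - SW18: 8.7+5.6+8.5+1.2 = 24
SW22 - SW21 - SW1 - SW9 - SW38 - SW18: 1.5+7.6+7.6+8.5+1.2 = 26.4
SW22 - SW1 - SW9 - SW38 - SW18: 9.4+7.6+8.5+1.2 = 26.7
Cheapest is SW22 - SW35 - SW9 - SW38 - SW18 at 24 hops' cost.

24 hops' cost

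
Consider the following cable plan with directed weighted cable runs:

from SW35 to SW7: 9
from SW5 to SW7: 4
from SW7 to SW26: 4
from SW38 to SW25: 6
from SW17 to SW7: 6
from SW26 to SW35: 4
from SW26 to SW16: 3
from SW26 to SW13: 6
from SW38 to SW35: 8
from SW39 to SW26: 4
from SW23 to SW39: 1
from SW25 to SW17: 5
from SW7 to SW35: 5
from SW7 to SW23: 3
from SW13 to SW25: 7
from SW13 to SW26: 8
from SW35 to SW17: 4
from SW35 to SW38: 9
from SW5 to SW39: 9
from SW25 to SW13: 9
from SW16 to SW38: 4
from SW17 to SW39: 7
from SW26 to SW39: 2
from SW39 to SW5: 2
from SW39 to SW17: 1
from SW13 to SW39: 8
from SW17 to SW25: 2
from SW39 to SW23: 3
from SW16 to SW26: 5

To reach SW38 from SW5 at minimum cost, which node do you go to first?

Candidate routes:
SW5–SW7–SW35–SW38: 4+5+9 = 18
SW5–SW7–SW26–SW16–SW38: 4+4+3+4 = 15
The minimum is 15 via SW5–SW7–SW26–SW16–SW38.
So from SW5 the first move is to SW7.

SW7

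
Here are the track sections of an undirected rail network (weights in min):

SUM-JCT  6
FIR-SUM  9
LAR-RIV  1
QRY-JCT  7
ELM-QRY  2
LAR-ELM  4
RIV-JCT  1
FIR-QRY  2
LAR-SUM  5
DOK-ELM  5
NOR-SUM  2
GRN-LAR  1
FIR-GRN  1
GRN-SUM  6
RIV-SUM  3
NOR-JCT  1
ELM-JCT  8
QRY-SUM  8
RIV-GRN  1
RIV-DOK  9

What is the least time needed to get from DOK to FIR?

Settle nodes by increasing distance from DOK:
DOK: 0
ELM: 5  (via DOK)
QRY: 7  (via ELM)
FIR: 9  (via QRY)
Shortest route: DOK–ELM–QRY–FIR = 9 min.

9 min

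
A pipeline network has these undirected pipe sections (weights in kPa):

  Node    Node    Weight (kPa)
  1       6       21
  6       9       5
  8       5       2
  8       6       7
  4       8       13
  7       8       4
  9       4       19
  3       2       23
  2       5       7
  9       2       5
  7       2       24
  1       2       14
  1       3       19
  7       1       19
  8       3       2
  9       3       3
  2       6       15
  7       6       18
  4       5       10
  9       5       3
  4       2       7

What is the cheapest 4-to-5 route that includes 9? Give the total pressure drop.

Best 4 to 9: 4 → 2 → 9 costing 12
Best 9 to 5: 9 → 5 costing 3
Total via 9: 12 + 3 = 15 kPa.

15 kPa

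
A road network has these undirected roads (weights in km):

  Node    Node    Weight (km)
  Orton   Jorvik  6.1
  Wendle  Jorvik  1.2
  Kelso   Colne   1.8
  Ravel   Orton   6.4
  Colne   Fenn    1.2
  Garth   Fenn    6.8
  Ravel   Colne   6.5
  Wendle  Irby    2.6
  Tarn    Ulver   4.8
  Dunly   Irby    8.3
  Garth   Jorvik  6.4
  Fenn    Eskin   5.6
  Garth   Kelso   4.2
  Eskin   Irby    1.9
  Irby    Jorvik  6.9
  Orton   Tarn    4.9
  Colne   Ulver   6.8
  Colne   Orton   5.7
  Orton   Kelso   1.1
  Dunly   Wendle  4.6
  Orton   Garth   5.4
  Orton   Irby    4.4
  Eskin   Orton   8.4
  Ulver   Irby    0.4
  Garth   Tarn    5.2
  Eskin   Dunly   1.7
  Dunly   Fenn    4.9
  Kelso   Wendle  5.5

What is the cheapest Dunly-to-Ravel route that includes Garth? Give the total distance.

Best Dunly to Garth: Dunly–Fenn–Garth costing 11.7
Best Garth to Ravel: Garth–Kelso–Orton–Ravel costing 11.7
Total via Garth: 11.7 + 11.7 = 23.4 km.

23.4 km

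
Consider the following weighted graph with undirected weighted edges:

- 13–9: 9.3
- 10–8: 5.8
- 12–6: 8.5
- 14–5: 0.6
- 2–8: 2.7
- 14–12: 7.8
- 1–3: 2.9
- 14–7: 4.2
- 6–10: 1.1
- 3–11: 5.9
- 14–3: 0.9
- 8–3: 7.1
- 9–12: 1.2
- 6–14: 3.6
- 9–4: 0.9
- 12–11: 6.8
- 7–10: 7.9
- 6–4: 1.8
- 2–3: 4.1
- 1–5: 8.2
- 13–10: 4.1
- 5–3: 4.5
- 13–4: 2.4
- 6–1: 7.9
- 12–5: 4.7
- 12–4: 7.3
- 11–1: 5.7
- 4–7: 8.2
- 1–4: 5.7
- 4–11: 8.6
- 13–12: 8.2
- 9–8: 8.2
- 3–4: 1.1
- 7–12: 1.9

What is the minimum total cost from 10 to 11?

9.9

Enumerating some paths:
10 - 6 - 4 - 3 - 11: 1.1+1.8+1.1+5.9 = 9.9
10 - 6 - 14 - 3 - 11: 1.1+3.6+0.9+5.9 = 11.5
10 - 6 - 4 - 9 - 12 - 11: 1.1+1.8+0.9+1.2+6.8 = 11.8
10 - 6 - 4 - 11: 1.1+1.8+8.6 = 11.5
The minimum is 9.9 via 10 - 6 - 4 - 3 - 11.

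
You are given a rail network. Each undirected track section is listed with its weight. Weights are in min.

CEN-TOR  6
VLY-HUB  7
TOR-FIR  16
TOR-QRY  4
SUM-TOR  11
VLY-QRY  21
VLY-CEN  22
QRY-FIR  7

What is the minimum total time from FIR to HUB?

35 min

Enumerating some paths:
FIR–TOR–CEN–VLY–HUB: 16+6+22+7 = 51
FIR–QRY–TOR–CEN–VLY–HUB: 7+4+6+22+7 = 46
FIR–QRY–VLY–HUB: 7+21+7 = 35
FIR–TOR–QRY–VLY–HUB: 16+4+21+7 = 48
The minimum is 35 min via FIR–QRY–VLY–HUB.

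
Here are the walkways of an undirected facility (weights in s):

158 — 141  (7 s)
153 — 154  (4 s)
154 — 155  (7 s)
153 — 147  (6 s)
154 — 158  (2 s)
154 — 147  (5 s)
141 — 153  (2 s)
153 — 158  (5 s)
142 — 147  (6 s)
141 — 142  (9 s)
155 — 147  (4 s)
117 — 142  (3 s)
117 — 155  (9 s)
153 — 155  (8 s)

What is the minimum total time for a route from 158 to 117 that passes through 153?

Best 158 to 153: 158 → 153 costing 5
Shortest 153→117: 153 → 141 → 142 → 117 = 14
Total via 153: 5 + 14 = 19 s.

19 s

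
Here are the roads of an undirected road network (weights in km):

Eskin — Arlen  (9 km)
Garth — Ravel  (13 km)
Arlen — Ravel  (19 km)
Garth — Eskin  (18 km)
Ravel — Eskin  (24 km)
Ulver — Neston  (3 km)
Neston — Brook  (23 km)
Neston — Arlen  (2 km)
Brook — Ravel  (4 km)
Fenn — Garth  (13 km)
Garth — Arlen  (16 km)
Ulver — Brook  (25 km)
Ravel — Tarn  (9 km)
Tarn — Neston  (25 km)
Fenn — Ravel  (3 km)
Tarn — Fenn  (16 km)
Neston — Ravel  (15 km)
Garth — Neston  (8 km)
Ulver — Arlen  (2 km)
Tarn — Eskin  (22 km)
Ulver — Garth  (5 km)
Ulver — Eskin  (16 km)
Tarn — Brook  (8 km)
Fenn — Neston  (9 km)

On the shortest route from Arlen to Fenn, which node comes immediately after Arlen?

Candidate routes:
Arlen - Ulver - Neston - Fenn: 2+3+9 = 14
Arlen - Ulver - Garth - Fenn: 2+5+13 = 20
Arlen - Neston - Fenn: 2+9 = 11
Arlen - Neston - Ravel - Fenn: 2+15+3 = 20
Cheapest is Arlen - Neston - Fenn at 11 km.
So from Arlen the first move is to Neston.

Neston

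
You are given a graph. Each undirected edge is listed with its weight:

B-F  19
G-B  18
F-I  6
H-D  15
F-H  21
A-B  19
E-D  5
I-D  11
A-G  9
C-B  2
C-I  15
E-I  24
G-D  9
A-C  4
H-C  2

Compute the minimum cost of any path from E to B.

24

Enumerating some paths:
E → D → G → A → C → B: 5+9+9+4+2 = 29
E → D → H → C → B: 5+15+2+2 = 24
Cheapest is E → D → H → C → B at 24.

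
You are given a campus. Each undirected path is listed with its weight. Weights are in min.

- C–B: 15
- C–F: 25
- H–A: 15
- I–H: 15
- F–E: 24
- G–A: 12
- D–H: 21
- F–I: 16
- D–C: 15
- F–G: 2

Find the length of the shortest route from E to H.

53 min

Compare a few routes:
E → F → G → A → H: 24+2+12+15 = 53
E → F → C → D → H: 24+25+15+21 = 85
E → F → I → H: 24+16+15 = 55
Cheapest is E → F → G → A → H at 53 min.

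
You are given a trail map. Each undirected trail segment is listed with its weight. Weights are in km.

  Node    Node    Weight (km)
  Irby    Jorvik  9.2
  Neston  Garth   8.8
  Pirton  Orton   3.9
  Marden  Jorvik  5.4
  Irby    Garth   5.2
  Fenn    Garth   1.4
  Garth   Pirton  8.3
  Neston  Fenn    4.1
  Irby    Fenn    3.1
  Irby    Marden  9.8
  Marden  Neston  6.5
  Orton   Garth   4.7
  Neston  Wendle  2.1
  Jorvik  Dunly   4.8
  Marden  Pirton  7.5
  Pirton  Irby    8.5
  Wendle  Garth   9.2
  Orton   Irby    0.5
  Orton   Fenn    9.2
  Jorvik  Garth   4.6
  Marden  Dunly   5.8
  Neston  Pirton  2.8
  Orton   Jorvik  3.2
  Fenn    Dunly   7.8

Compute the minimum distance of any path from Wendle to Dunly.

14 km

Candidate routes:
Wendle → Neston → Marden → Dunly: 2.1+6.5+5.8 = 14.4
Wendle → Neston → Fenn → Dunly: 2.1+4.1+7.8 = 14
Cheapest is Wendle → Neston → Fenn → Dunly at 14 km.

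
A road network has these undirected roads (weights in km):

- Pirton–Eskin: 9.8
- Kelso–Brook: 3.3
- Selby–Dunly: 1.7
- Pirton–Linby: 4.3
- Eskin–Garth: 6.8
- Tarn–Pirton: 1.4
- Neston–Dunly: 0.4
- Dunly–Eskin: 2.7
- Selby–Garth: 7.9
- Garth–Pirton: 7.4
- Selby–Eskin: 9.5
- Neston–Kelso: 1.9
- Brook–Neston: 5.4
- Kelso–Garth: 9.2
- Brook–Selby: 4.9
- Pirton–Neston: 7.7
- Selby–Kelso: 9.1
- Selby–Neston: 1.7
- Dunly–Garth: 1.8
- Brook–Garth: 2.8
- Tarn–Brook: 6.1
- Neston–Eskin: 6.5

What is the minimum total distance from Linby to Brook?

11.8 km

Shortest distances from Linby:
Linby: 0
Pirton: 4.3  (via Linby)
Tarn: 5.7  (via Pirton)
Garth: 11.7  (via Pirton)
Brook: 11.8  (via Tarn)
Shortest route: Linby–Pirton–Tarn–Brook = 11.8 km.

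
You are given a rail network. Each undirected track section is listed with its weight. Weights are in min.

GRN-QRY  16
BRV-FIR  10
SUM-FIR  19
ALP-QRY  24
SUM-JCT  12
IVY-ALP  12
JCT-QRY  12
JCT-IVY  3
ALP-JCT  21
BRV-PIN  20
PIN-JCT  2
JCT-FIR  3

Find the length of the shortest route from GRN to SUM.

Running Dijkstra from GRN:
GRN: 0
QRY: 16  (via GRN)
JCT: 28  (via QRY)
PIN: 30  (via JCT)
FIR: 31  (via JCT)
IVY: 31  (via JCT)
SUM: 40  (via JCT)
Shortest route: GRN → QRY → JCT → SUM = 40 min.

40 min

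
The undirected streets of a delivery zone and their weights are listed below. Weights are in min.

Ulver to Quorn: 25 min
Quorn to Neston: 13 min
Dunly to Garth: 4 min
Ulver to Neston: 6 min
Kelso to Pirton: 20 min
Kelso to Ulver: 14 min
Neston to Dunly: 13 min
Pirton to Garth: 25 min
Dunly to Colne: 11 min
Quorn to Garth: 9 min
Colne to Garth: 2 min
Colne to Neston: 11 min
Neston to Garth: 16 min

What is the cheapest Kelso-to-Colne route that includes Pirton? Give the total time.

47 min

Shortest Kelso→Pirton: Kelso → Pirton = 20
Shortest Pirton→Colne: Pirton → Garth → Colne = 27
Total via Pirton: 20 + 27 = 47 min.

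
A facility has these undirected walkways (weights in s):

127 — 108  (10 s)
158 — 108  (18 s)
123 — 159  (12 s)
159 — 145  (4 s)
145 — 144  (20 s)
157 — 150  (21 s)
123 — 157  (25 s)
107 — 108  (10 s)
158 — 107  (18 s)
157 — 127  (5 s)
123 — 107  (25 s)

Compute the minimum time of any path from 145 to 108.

Shortest distances from 145:
145: 0
159: 4  (via 145)
123: 16  (via 159)
144: 20  (via 145)
157: 41  (via 123)
107: 41  (via 123)
127: 46  (via 157)
108: 51  (via 107)
Shortest route: 145 → 159 → 123 → 107 → 108 = 51 s.

51 s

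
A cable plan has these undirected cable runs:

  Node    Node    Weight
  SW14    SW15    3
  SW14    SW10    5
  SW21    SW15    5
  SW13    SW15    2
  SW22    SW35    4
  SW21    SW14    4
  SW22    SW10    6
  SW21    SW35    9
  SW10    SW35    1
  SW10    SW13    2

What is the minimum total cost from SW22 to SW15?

9

Compare a few routes:
SW22–SW35–SW10–SW13–SW15: 4+1+2+2 = 9
SW22–SW10–SW13–SW15: 6+2+2 = 10
SW22–SW10–SW14–SW15: 6+5+3 = 14
SW22–SW35–SW10–SW14–SW15: 4+1+5+3 = 13
The minimum is 9 via SW22–SW35–SW10–SW13–SW15.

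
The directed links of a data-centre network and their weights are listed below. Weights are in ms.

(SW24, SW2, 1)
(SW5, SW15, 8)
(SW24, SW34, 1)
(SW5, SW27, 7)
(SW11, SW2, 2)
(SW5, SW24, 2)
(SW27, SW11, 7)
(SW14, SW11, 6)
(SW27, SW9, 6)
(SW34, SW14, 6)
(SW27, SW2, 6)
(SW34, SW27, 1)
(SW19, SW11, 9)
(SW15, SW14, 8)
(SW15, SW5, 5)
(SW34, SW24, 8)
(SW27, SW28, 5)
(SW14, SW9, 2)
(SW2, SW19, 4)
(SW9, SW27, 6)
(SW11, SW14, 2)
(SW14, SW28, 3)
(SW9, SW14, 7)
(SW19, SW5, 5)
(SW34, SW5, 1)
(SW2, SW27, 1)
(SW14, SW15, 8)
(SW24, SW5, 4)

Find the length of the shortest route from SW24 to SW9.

Enumerating some paths:
SW24–SW34–SW27–SW11–SW14–SW9: 1+1+7+2+2 = 13
SW24–SW34–SW27–SW9: 1+1+6 = 8
SW24–SW34–SW14–SW9: 1+6+2 = 9
SW24–SW2–SW27–SW11–SW14–SW9: 1+1+7+2+2 = 13
Cheapest is SW24–SW34–SW27–SW9 at 8 ms.

8 ms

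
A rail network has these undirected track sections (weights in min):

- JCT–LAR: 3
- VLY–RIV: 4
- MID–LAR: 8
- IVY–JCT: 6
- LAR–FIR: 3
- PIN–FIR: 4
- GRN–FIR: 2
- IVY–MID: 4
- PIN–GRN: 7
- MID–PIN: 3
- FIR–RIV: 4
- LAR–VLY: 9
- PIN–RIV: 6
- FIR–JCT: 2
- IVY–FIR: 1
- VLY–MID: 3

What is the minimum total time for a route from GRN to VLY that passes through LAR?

Best GRN to LAR: GRN → FIR → LAR costing 5
Best LAR to VLY: LAR → VLY costing 9
Total via LAR: 5 + 9 = 14 min.

14 min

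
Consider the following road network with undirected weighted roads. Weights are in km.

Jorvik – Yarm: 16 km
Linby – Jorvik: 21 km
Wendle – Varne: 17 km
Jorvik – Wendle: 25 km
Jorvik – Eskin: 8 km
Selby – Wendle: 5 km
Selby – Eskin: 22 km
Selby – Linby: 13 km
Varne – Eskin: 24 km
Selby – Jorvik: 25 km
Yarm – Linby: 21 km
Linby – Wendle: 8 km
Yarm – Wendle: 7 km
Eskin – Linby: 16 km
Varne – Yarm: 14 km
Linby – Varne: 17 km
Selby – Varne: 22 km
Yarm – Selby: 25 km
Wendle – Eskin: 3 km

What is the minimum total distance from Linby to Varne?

17 km

Running Dijkstra from Linby:
Linby: 0
Wendle: 8  (via Linby)
Eskin: 11  (via Wendle)
Selby: 13  (via Linby)
Yarm: 15  (via Wendle)
Varne: 17  (via Linby)
Shortest route: Linby → Varne = 17 km.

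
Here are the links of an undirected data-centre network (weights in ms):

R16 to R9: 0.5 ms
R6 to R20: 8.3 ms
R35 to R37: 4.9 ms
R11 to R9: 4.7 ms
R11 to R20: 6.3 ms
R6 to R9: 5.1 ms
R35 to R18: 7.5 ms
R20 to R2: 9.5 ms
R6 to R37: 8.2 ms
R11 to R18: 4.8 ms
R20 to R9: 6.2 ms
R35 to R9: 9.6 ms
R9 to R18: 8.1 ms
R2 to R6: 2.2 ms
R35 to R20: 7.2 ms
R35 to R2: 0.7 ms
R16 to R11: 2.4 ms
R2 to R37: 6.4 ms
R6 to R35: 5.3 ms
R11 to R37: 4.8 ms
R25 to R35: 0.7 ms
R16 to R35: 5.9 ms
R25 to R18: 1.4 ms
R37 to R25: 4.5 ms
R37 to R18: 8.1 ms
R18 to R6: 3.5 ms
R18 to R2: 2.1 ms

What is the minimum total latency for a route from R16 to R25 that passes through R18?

8.6 ms

Shortest R16→R18: R16 → R11 → R18 = 7.2
Best R18 to R25: R18 → R25 costing 1.4
Total via R18: 7.2 + 1.4 = 8.6 ms.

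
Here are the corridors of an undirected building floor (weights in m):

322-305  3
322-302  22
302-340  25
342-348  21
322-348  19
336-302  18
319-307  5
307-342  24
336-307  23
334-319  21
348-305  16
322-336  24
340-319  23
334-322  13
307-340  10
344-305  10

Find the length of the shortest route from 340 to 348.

55 m

Running Dijkstra from 340:
340: 0
307: 10  (via 340)
319: 15  (via 307)
302: 25  (via 340)
336: 33  (via 307)
342: 34  (via 307)
334: 36  (via 319)
322: 47  (via 302)
305: 50  (via 322)
348: 55  (via 342)
Shortest route: 340 → 307 → 342 → 348 = 55 m.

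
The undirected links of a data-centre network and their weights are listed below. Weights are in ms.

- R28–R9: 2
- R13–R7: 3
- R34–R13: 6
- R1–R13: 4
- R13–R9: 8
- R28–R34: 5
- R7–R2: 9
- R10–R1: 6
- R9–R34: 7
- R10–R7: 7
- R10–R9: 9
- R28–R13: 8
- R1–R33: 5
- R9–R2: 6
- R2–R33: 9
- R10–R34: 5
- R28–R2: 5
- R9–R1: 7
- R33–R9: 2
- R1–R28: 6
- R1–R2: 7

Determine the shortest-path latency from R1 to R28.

6 ms

Running Dijkstra from R1:
R1: 0
R13: 4  (via R1)
R33: 5  (via R1)
R28: 6  (via R1)
Shortest route: R1–R28 = 6 ms.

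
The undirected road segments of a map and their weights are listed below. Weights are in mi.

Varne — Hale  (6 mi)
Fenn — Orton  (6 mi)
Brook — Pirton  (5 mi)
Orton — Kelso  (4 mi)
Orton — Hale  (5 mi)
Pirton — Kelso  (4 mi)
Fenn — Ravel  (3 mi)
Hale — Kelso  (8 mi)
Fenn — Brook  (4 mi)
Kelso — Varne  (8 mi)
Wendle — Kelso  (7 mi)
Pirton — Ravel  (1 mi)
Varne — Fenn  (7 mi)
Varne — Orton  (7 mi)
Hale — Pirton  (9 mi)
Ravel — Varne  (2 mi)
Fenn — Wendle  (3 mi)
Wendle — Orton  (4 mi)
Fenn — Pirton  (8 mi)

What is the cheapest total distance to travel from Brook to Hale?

14 mi

Candidate routes:
Brook → Fenn → Orton → Hale: 4+6+5 = 15
Brook → Pirton → Hale: 5+9 = 14
Brook → Fenn → Wendle → Orton → Hale: 4+3+4+5 = 16
Brook → Fenn → Ravel → Varne → Hale: 4+3+2+6 = 15
Cheapest is Brook → Pirton → Hale at 14 mi.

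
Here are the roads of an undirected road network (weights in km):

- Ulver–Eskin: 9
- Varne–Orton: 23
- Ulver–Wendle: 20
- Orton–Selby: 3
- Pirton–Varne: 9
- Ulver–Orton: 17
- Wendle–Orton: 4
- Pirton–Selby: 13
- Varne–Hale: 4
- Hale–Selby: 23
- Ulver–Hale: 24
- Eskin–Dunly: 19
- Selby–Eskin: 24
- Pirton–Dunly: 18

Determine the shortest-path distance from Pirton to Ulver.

Candidate routes:
Pirton - Selby - Orton - Ulver: 13+3+17 = 33
Pirton - Selby - Orton - Wendle - Ulver: 13+3+4+20 = 40
Pirton - Varne - Hale - Ulver: 9+4+24 = 37
The minimum is 33 km via Pirton - Selby - Orton - Ulver.

33 km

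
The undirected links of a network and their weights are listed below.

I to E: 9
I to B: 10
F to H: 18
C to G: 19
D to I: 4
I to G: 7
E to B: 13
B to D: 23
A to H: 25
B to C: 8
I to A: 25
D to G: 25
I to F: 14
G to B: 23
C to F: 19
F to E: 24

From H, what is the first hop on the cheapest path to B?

F

Candidate routes:
H–F–C–B: 18+19+8 = 45
H–F–I–B: 18+14+10 = 42
H–F–I–E–B: 18+14+9+13 = 54
The minimum is 42 via H–F–I–B.
So from H the first move is to F.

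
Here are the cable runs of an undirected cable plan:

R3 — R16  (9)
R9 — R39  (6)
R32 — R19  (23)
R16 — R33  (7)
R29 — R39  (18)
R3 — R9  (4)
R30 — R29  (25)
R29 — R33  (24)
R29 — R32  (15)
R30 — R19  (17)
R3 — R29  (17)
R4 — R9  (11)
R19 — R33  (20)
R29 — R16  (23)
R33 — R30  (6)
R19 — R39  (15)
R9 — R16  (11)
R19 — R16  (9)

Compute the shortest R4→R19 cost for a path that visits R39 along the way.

Shortest R4→R39: R4 → R9 → R39 = 17
Shortest R39→R19: R39 → R19 = 15
Total via R39: 17 + 15 = 32.

32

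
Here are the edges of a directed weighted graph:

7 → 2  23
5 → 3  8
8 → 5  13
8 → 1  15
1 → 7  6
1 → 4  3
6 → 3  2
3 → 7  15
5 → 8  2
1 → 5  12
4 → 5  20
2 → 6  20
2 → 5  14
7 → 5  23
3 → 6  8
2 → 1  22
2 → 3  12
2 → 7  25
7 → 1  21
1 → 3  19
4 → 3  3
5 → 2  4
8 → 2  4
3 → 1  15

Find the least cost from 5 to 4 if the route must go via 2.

Shortest 5→2: 5 → 2 = 4
Shortest 2→4: 2 → 1 → 4 = 25
Total via 2: 4 + 25 = 29.

29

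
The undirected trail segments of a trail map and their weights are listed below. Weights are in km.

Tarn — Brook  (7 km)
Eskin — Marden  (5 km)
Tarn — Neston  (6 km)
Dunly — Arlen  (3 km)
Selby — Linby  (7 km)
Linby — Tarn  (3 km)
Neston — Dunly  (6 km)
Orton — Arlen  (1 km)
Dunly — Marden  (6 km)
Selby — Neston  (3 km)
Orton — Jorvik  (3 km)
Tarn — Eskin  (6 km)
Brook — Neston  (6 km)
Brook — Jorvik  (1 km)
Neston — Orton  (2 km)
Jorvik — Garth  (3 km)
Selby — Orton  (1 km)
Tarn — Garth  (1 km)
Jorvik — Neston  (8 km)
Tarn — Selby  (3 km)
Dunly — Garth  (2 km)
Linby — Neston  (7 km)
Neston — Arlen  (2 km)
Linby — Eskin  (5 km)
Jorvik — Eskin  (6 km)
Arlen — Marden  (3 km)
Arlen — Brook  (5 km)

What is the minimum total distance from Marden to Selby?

Enumerating some paths:
Marden → Arlen → Neston → Selby: 3+2+3 = 8
Marden → Arlen → Neston → Orton → Selby: 3+2+2+1 = 8
Marden → Arlen → Orton → Selby: 3+1+1 = 5
Cheapest is Marden → Arlen → Orton → Selby at 5 km.

5 km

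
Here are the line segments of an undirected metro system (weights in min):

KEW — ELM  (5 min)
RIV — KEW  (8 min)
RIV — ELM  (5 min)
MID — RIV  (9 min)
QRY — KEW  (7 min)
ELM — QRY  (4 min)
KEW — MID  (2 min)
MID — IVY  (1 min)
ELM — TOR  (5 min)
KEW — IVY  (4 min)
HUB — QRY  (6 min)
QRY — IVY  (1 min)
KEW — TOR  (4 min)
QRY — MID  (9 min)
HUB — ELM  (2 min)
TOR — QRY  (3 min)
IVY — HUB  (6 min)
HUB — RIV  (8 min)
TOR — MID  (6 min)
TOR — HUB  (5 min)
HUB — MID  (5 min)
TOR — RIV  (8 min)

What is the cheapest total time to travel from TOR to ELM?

5 min

Settle nodes by increasing distance from TOR:
TOR: 0
QRY: 3  (via TOR)
IVY: 4  (via QRY)
KEW: 4  (via TOR)
MID: 5  (via IVY)
HUB: 5  (via TOR)
ELM: 5  (via TOR)
Shortest route: TOR–ELM = 5 min.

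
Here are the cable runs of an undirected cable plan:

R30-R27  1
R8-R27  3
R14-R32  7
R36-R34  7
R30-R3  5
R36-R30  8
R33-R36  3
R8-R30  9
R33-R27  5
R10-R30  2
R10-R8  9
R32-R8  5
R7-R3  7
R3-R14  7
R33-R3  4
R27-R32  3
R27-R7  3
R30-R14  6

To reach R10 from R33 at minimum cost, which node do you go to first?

Compare a few routes:
R33–R3–R30–R10: 4+5+2 = 11
R33–R27–R30–R10: 5+1+2 = 8
R33–R36–R30–R10: 3+8+2 = 13
Cheapest is R33–R27–R30–R10 at 8.
So from R33 the first move is to R27.

R27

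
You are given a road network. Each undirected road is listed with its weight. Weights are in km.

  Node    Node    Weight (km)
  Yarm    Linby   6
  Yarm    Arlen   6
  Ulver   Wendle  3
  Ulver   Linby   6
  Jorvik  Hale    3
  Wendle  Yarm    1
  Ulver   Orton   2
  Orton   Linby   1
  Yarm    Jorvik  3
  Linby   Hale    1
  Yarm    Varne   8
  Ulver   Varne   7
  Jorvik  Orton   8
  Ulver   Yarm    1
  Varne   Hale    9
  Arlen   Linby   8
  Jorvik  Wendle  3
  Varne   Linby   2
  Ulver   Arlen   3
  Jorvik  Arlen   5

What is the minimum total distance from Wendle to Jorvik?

3 km

Settle nodes by increasing distance from Wendle:
Wendle: 0
Yarm: 1  (via Wendle)
Ulver: 2  (via Yarm)
Jorvik: 3  (via Wendle)
Shortest route: Wendle–Jorvik = 3 km.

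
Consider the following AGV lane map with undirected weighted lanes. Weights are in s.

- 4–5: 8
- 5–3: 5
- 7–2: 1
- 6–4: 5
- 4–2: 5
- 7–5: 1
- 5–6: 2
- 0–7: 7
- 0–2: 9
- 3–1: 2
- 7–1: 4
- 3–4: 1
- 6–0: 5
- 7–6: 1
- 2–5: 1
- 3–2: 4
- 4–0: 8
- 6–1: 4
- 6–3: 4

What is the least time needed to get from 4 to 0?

8 s

Enumerating some paths:
4 → 6 → 0: 5+5 = 10
4 → 0: 8 = 8
Cheapest is 4 → 0 at 8 s.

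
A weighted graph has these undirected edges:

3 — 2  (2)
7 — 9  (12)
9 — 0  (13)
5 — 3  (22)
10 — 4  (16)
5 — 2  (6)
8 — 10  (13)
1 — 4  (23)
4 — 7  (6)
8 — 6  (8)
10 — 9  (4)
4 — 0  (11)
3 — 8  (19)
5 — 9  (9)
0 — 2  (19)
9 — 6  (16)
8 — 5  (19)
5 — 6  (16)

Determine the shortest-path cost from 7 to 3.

Running Dijkstra from 7:
7: 0
4: 6  (via 7)
9: 12  (via 7)
10: 16  (via 9)
0: 17  (via 4)
5: 21  (via 9)
2: 27  (via 5)
6: 28  (via 9)
1: 29  (via 4)
3: 29  (via 2)
Shortest route: 7–9–5–2–3 = 29.

29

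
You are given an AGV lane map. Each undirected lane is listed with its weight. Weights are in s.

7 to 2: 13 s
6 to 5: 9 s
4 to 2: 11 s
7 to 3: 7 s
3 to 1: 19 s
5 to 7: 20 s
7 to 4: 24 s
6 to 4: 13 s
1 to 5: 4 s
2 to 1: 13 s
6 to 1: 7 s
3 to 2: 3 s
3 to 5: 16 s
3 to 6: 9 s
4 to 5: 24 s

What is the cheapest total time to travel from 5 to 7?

Settle nodes by increasing distance from 5:
5: 0
1: 4  (via 5)
6: 9  (via 5)
3: 16  (via 5)
2: 17  (via 1)
7: 20  (via 5)
Shortest route: 5–7 = 20 s.

20 s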